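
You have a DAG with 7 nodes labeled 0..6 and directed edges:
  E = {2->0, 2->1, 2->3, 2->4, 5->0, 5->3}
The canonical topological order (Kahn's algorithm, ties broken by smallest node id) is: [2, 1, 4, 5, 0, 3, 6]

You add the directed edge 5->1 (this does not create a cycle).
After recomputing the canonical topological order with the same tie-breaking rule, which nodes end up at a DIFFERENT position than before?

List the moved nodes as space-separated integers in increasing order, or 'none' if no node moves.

Old toposort: [2, 1, 4, 5, 0, 3, 6]
Added edge 5->1
Recompute Kahn (smallest-id tiebreak):
  initial in-degrees: [2, 2, 0, 2, 1, 0, 0]
  ready (indeg=0): [2, 5, 6]
  pop 2: indeg[0]->1; indeg[1]->1; indeg[3]->1; indeg[4]->0 | ready=[4, 5, 6] | order so far=[2]
  pop 4: no out-edges | ready=[5, 6] | order so far=[2, 4]
  pop 5: indeg[0]->0; indeg[1]->0; indeg[3]->0 | ready=[0, 1, 3, 6] | order so far=[2, 4, 5]
  pop 0: no out-edges | ready=[1, 3, 6] | order so far=[2, 4, 5, 0]
  pop 1: no out-edges | ready=[3, 6] | order so far=[2, 4, 5, 0, 1]
  pop 3: no out-edges | ready=[6] | order so far=[2, 4, 5, 0, 1, 3]
  pop 6: no out-edges | ready=[] | order so far=[2, 4, 5, 0, 1, 3, 6]
New canonical toposort: [2, 4, 5, 0, 1, 3, 6]
Compare positions:
  Node 0: index 4 -> 3 (moved)
  Node 1: index 1 -> 4 (moved)
  Node 2: index 0 -> 0 (same)
  Node 3: index 5 -> 5 (same)
  Node 4: index 2 -> 1 (moved)
  Node 5: index 3 -> 2 (moved)
  Node 6: index 6 -> 6 (same)
Nodes that changed position: 0 1 4 5

Answer: 0 1 4 5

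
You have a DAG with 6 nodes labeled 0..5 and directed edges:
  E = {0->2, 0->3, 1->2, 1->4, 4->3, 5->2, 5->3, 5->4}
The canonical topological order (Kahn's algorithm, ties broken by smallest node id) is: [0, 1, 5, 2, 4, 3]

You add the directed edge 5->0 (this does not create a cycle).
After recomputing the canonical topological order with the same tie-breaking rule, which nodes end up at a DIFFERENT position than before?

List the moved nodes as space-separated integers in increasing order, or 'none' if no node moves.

Old toposort: [0, 1, 5, 2, 4, 3]
Added edge 5->0
Recompute Kahn (smallest-id tiebreak):
  initial in-degrees: [1, 0, 3, 3, 2, 0]
  ready (indeg=0): [1, 5]
  pop 1: indeg[2]->2; indeg[4]->1 | ready=[5] | order so far=[1]
  pop 5: indeg[0]->0; indeg[2]->1; indeg[3]->2; indeg[4]->0 | ready=[0, 4] | order so far=[1, 5]
  pop 0: indeg[2]->0; indeg[3]->1 | ready=[2, 4] | order so far=[1, 5, 0]
  pop 2: no out-edges | ready=[4] | order so far=[1, 5, 0, 2]
  pop 4: indeg[3]->0 | ready=[3] | order so far=[1, 5, 0, 2, 4]
  pop 3: no out-edges | ready=[] | order so far=[1, 5, 0, 2, 4, 3]
New canonical toposort: [1, 5, 0, 2, 4, 3]
Compare positions:
  Node 0: index 0 -> 2 (moved)
  Node 1: index 1 -> 0 (moved)
  Node 2: index 3 -> 3 (same)
  Node 3: index 5 -> 5 (same)
  Node 4: index 4 -> 4 (same)
  Node 5: index 2 -> 1 (moved)
Nodes that changed position: 0 1 5

Answer: 0 1 5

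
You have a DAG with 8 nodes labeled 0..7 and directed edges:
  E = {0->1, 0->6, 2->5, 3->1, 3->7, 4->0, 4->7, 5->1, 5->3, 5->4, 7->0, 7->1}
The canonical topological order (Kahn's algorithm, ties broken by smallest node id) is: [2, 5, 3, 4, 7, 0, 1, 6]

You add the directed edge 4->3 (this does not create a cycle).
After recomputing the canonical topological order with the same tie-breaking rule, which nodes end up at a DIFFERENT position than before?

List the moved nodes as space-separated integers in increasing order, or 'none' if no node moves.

Answer: 3 4

Derivation:
Old toposort: [2, 5, 3, 4, 7, 0, 1, 6]
Added edge 4->3
Recompute Kahn (smallest-id tiebreak):
  initial in-degrees: [2, 4, 0, 2, 1, 1, 1, 2]
  ready (indeg=0): [2]
  pop 2: indeg[5]->0 | ready=[5] | order so far=[2]
  pop 5: indeg[1]->3; indeg[3]->1; indeg[4]->0 | ready=[4] | order so far=[2, 5]
  pop 4: indeg[0]->1; indeg[3]->0; indeg[7]->1 | ready=[3] | order so far=[2, 5, 4]
  pop 3: indeg[1]->2; indeg[7]->0 | ready=[7] | order so far=[2, 5, 4, 3]
  pop 7: indeg[0]->0; indeg[1]->1 | ready=[0] | order so far=[2, 5, 4, 3, 7]
  pop 0: indeg[1]->0; indeg[6]->0 | ready=[1, 6] | order so far=[2, 5, 4, 3, 7, 0]
  pop 1: no out-edges | ready=[6] | order so far=[2, 5, 4, 3, 7, 0, 1]
  pop 6: no out-edges | ready=[] | order so far=[2, 5, 4, 3, 7, 0, 1, 6]
New canonical toposort: [2, 5, 4, 3, 7, 0, 1, 6]
Compare positions:
  Node 0: index 5 -> 5 (same)
  Node 1: index 6 -> 6 (same)
  Node 2: index 0 -> 0 (same)
  Node 3: index 2 -> 3 (moved)
  Node 4: index 3 -> 2 (moved)
  Node 5: index 1 -> 1 (same)
  Node 6: index 7 -> 7 (same)
  Node 7: index 4 -> 4 (same)
Nodes that changed position: 3 4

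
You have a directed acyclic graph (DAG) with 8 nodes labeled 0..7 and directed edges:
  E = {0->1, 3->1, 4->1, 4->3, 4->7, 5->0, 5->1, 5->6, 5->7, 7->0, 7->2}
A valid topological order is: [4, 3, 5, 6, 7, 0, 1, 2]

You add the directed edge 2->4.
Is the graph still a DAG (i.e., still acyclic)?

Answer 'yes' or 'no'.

Answer: no

Derivation:
Given toposort: [4, 3, 5, 6, 7, 0, 1, 2]
Position of 2: index 7; position of 4: index 0
New edge 2->4: backward (u after v in old order)
Backward edge: old toposort is now invalid. Check if this creates a cycle.
Does 4 already reach 2? Reachable from 4: [0, 1, 2, 3, 4, 7]. YES -> cycle!
Still a DAG? no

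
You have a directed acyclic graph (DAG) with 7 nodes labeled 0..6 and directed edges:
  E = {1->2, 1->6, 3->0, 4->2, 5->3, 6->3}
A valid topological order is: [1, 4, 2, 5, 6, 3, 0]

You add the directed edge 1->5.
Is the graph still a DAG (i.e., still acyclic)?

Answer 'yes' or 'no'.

Given toposort: [1, 4, 2, 5, 6, 3, 0]
Position of 1: index 0; position of 5: index 3
New edge 1->5: forward
Forward edge: respects the existing order. Still a DAG, same toposort still valid.
Still a DAG? yes

Answer: yes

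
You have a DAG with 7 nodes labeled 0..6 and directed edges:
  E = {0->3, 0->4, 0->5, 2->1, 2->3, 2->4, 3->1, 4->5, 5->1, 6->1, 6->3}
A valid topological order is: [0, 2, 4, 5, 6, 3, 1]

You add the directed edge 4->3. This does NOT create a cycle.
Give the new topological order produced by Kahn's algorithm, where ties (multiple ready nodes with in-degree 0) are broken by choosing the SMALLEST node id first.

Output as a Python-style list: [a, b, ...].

Old toposort: [0, 2, 4, 5, 6, 3, 1]
Added edge: 4->3
Position of 4 (2) < position of 3 (5). Old order still valid.
Run Kahn's algorithm (break ties by smallest node id):
  initial in-degrees: [0, 4, 0, 4, 2, 2, 0]
  ready (indeg=0): [0, 2, 6]
  pop 0: indeg[3]->3; indeg[4]->1; indeg[5]->1 | ready=[2, 6] | order so far=[0]
  pop 2: indeg[1]->3; indeg[3]->2; indeg[4]->0 | ready=[4, 6] | order so far=[0, 2]
  pop 4: indeg[3]->1; indeg[5]->0 | ready=[5, 6] | order so far=[0, 2, 4]
  pop 5: indeg[1]->2 | ready=[6] | order so far=[0, 2, 4, 5]
  pop 6: indeg[1]->1; indeg[3]->0 | ready=[3] | order so far=[0, 2, 4, 5, 6]
  pop 3: indeg[1]->0 | ready=[1] | order so far=[0, 2, 4, 5, 6, 3]
  pop 1: no out-edges | ready=[] | order so far=[0, 2, 4, 5, 6, 3, 1]
  Result: [0, 2, 4, 5, 6, 3, 1]

Answer: [0, 2, 4, 5, 6, 3, 1]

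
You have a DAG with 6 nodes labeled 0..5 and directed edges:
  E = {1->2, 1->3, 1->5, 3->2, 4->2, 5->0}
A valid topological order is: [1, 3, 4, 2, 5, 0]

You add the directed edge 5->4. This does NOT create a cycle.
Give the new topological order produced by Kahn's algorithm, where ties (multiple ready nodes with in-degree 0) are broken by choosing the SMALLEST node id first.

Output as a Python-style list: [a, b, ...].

Answer: [1, 3, 5, 0, 4, 2]

Derivation:
Old toposort: [1, 3, 4, 2, 5, 0]
Added edge: 5->4
Position of 5 (4) > position of 4 (2). Must reorder: 5 must now come before 4.
Run Kahn's algorithm (break ties by smallest node id):
  initial in-degrees: [1, 0, 3, 1, 1, 1]
  ready (indeg=0): [1]
  pop 1: indeg[2]->2; indeg[3]->0; indeg[5]->0 | ready=[3, 5] | order so far=[1]
  pop 3: indeg[2]->1 | ready=[5] | order so far=[1, 3]
  pop 5: indeg[0]->0; indeg[4]->0 | ready=[0, 4] | order so far=[1, 3, 5]
  pop 0: no out-edges | ready=[4] | order so far=[1, 3, 5, 0]
  pop 4: indeg[2]->0 | ready=[2] | order so far=[1, 3, 5, 0, 4]
  pop 2: no out-edges | ready=[] | order so far=[1, 3, 5, 0, 4, 2]
  Result: [1, 3, 5, 0, 4, 2]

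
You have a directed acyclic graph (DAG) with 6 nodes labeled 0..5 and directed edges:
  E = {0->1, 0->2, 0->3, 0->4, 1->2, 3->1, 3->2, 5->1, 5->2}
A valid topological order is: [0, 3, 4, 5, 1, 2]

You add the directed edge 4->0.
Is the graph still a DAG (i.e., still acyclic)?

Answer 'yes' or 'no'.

Given toposort: [0, 3, 4, 5, 1, 2]
Position of 4: index 2; position of 0: index 0
New edge 4->0: backward (u after v in old order)
Backward edge: old toposort is now invalid. Check if this creates a cycle.
Does 0 already reach 4? Reachable from 0: [0, 1, 2, 3, 4]. YES -> cycle!
Still a DAG? no

Answer: no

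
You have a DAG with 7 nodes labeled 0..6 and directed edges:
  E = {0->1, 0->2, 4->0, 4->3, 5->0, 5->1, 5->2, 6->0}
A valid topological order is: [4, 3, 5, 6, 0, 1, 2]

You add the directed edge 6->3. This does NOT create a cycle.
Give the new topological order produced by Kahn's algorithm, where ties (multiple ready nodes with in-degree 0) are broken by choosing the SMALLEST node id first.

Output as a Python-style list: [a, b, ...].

Answer: [4, 5, 6, 0, 1, 2, 3]

Derivation:
Old toposort: [4, 3, 5, 6, 0, 1, 2]
Added edge: 6->3
Position of 6 (3) > position of 3 (1). Must reorder: 6 must now come before 3.
Run Kahn's algorithm (break ties by smallest node id):
  initial in-degrees: [3, 2, 2, 2, 0, 0, 0]
  ready (indeg=0): [4, 5, 6]
  pop 4: indeg[0]->2; indeg[3]->1 | ready=[5, 6] | order so far=[4]
  pop 5: indeg[0]->1; indeg[1]->1; indeg[2]->1 | ready=[6] | order so far=[4, 5]
  pop 6: indeg[0]->0; indeg[3]->0 | ready=[0, 3] | order so far=[4, 5, 6]
  pop 0: indeg[1]->0; indeg[2]->0 | ready=[1, 2, 3] | order so far=[4, 5, 6, 0]
  pop 1: no out-edges | ready=[2, 3] | order so far=[4, 5, 6, 0, 1]
  pop 2: no out-edges | ready=[3] | order so far=[4, 5, 6, 0, 1, 2]
  pop 3: no out-edges | ready=[] | order so far=[4, 5, 6, 0, 1, 2, 3]
  Result: [4, 5, 6, 0, 1, 2, 3]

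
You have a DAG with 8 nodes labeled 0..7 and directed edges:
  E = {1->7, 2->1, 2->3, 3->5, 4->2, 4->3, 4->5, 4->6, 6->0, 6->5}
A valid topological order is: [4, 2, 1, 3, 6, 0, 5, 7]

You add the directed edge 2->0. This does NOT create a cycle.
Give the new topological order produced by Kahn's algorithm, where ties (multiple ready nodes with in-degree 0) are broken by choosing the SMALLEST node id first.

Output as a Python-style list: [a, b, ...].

Answer: [4, 2, 1, 3, 6, 0, 5, 7]

Derivation:
Old toposort: [4, 2, 1, 3, 6, 0, 5, 7]
Added edge: 2->0
Position of 2 (1) < position of 0 (5). Old order still valid.
Run Kahn's algorithm (break ties by smallest node id):
  initial in-degrees: [2, 1, 1, 2, 0, 3, 1, 1]
  ready (indeg=0): [4]
  pop 4: indeg[2]->0; indeg[3]->1; indeg[5]->2; indeg[6]->0 | ready=[2, 6] | order so far=[4]
  pop 2: indeg[0]->1; indeg[1]->0; indeg[3]->0 | ready=[1, 3, 6] | order so far=[4, 2]
  pop 1: indeg[7]->0 | ready=[3, 6, 7] | order so far=[4, 2, 1]
  pop 3: indeg[5]->1 | ready=[6, 7] | order so far=[4, 2, 1, 3]
  pop 6: indeg[0]->0; indeg[5]->0 | ready=[0, 5, 7] | order so far=[4, 2, 1, 3, 6]
  pop 0: no out-edges | ready=[5, 7] | order so far=[4, 2, 1, 3, 6, 0]
  pop 5: no out-edges | ready=[7] | order so far=[4, 2, 1, 3, 6, 0, 5]
  pop 7: no out-edges | ready=[] | order so far=[4, 2, 1, 3, 6, 0, 5, 7]
  Result: [4, 2, 1, 3, 6, 0, 5, 7]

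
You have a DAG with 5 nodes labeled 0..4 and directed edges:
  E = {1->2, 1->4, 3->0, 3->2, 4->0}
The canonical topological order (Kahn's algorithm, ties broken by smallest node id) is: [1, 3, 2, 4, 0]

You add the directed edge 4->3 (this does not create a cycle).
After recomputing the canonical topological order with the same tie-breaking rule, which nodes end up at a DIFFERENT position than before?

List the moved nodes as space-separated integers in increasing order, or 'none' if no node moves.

Old toposort: [1, 3, 2, 4, 0]
Added edge 4->3
Recompute Kahn (smallest-id tiebreak):
  initial in-degrees: [2, 0, 2, 1, 1]
  ready (indeg=0): [1]
  pop 1: indeg[2]->1; indeg[4]->0 | ready=[4] | order so far=[1]
  pop 4: indeg[0]->1; indeg[3]->0 | ready=[3] | order so far=[1, 4]
  pop 3: indeg[0]->0; indeg[2]->0 | ready=[0, 2] | order so far=[1, 4, 3]
  pop 0: no out-edges | ready=[2] | order so far=[1, 4, 3, 0]
  pop 2: no out-edges | ready=[] | order so far=[1, 4, 3, 0, 2]
New canonical toposort: [1, 4, 3, 0, 2]
Compare positions:
  Node 0: index 4 -> 3 (moved)
  Node 1: index 0 -> 0 (same)
  Node 2: index 2 -> 4 (moved)
  Node 3: index 1 -> 2 (moved)
  Node 4: index 3 -> 1 (moved)
Nodes that changed position: 0 2 3 4

Answer: 0 2 3 4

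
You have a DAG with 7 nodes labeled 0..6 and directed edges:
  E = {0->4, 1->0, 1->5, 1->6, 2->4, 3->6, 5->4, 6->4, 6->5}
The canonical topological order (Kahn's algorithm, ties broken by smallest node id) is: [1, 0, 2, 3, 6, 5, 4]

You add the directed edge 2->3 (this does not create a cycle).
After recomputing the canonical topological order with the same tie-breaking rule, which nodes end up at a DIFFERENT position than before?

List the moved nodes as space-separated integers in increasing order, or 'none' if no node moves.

Answer: none

Derivation:
Old toposort: [1, 0, 2, 3, 6, 5, 4]
Added edge 2->3
Recompute Kahn (smallest-id tiebreak):
  initial in-degrees: [1, 0, 0, 1, 4, 2, 2]
  ready (indeg=0): [1, 2]
  pop 1: indeg[0]->0; indeg[5]->1; indeg[6]->1 | ready=[0, 2] | order so far=[1]
  pop 0: indeg[4]->3 | ready=[2] | order so far=[1, 0]
  pop 2: indeg[3]->0; indeg[4]->2 | ready=[3] | order so far=[1, 0, 2]
  pop 3: indeg[6]->0 | ready=[6] | order so far=[1, 0, 2, 3]
  pop 6: indeg[4]->1; indeg[5]->0 | ready=[5] | order so far=[1, 0, 2, 3, 6]
  pop 5: indeg[4]->0 | ready=[4] | order so far=[1, 0, 2, 3, 6, 5]
  pop 4: no out-edges | ready=[] | order so far=[1, 0, 2, 3, 6, 5, 4]
New canonical toposort: [1, 0, 2, 3, 6, 5, 4]
Compare positions:
  Node 0: index 1 -> 1 (same)
  Node 1: index 0 -> 0 (same)
  Node 2: index 2 -> 2 (same)
  Node 3: index 3 -> 3 (same)
  Node 4: index 6 -> 6 (same)
  Node 5: index 5 -> 5 (same)
  Node 6: index 4 -> 4 (same)
Nodes that changed position: none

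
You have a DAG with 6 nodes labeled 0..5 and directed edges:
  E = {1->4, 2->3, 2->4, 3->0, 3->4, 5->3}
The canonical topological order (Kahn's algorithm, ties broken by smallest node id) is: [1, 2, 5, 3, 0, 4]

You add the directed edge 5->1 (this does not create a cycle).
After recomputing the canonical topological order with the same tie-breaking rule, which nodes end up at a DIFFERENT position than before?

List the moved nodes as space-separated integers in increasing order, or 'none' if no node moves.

Answer: 1 2 5

Derivation:
Old toposort: [1, 2, 5, 3, 0, 4]
Added edge 5->1
Recompute Kahn (smallest-id tiebreak):
  initial in-degrees: [1, 1, 0, 2, 3, 0]
  ready (indeg=0): [2, 5]
  pop 2: indeg[3]->1; indeg[4]->2 | ready=[5] | order so far=[2]
  pop 5: indeg[1]->0; indeg[3]->0 | ready=[1, 3] | order so far=[2, 5]
  pop 1: indeg[4]->1 | ready=[3] | order so far=[2, 5, 1]
  pop 3: indeg[0]->0; indeg[4]->0 | ready=[0, 4] | order so far=[2, 5, 1, 3]
  pop 0: no out-edges | ready=[4] | order so far=[2, 5, 1, 3, 0]
  pop 4: no out-edges | ready=[] | order so far=[2, 5, 1, 3, 0, 4]
New canonical toposort: [2, 5, 1, 3, 0, 4]
Compare positions:
  Node 0: index 4 -> 4 (same)
  Node 1: index 0 -> 2 (moved)
  Node 2: index 1 -> 0 (moved)
  Node 3: index 3 -> 3 (same)
  Node 4: index 5 -> 5 (same)
  Node 5: index 2 -> 1 (moved)
Nodes that changed position: 1 2 5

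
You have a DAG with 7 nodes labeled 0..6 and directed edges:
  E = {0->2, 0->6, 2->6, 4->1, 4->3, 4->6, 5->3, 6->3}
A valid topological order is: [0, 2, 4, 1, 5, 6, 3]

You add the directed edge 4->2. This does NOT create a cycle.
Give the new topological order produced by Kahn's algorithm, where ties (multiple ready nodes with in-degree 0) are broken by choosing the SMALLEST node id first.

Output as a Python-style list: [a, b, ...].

Answer: [0, 4, 1, 2, 5, 6, 3]

Derivation:
Old toposort: [0, 2, 4, 1, 5, 6, 3]
Added edge: 4->2
Position of 4 (2) > position of 2 (1). Must reorder: 4 must now come before 2.
Run Kahn's algorithm (break ties by smallest node id):
  initial in-degrees: [0, 1, 2, 3, 0, 0, 3]
  ready (indeg=0): [0, 4, 5]
  pop 0: indeg[2]->1; indeg[6]->2 | ready=[4, 5] | order so far=[0]
  pop 4: indeg[1]->0; indeg[2]->0; indeg[3]->2; indeg[6]->1 | ready=[1, 2, 5] | order so far=[0, 4]
  pop 1: no out-edges | ready=[2, 5] | order so far=[0, 4, 1]
  pop 2: indeg[6]->0 | ready=[5, 6] | order so far=[0, 4, 1, 2]
  pop 5: indeg[3]->1 | ready=[6] | order so far=[0, 4, 1, 2, 5]
  pop 6: indeg[3]->0 | ready=[3] | order so far=[0, 4, 1, 2, 5, 6]
  pop 3: no out-edges | ready=[] | order so far=[0, 4, 1, 2, 5, 6, 3]
  Result: [0, 4, 1, 2, 5, 6, 3]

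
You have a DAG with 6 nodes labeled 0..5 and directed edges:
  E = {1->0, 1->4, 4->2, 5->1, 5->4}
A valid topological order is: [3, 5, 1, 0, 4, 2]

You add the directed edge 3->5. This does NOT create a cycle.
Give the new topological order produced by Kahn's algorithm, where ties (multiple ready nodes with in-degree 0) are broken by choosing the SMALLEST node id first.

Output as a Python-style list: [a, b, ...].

Old toposort: [3, 5, 1, 0, 4, 2]
Added edge: 3->5
Position of 3 (0) < position of 5 (1). Old order still valid.
Run Kahn's algorithm (break ties by smallest node id):
  initial in-degrees: [1, 1, 1, 0, 2, 1]
  ready (indeg=0): [3]
  pop 3: indeg[5]->0 | ready=[5] | order so far=[3]
  pop 5: indeg[1]->0; indeg[4]->1 | ready=[1] | order so far=[3, 5]
  pop 1: indeg[0]->0; indeg[4]->0 | ready=[0, 4] | order so far=[3, 5, 1]
  pop 0: no out-edges | ready=[4] | order so far=[3, 5, 1, 0]
  pop 4: indeg[2]->0 | ready=[2] | order so far=[3, 5, 1, 0, 4]
  pop 2: no out-edges | ready=[] | order so far=[3, 5, 1, 0, 4, 2]
  Result: [3, 5, 1, 0, 4, 2]

Answer: [3, 5, 1, 0, 4, 2]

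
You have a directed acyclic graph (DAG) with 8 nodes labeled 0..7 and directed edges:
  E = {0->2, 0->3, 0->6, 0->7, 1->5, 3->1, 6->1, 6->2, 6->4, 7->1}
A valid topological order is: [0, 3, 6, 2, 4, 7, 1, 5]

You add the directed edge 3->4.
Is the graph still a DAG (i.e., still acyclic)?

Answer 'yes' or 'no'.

Answer: yes

Derivation:
Given toposort: [0, 3, 6, 2, 4, 7, 1, 5]
Position of 3: index 1; position of 4: index 4
New edge 3->4: forward
Forward edge: respects the existing order. Still a DAG, same toposort still valid.
Still a DAG? yes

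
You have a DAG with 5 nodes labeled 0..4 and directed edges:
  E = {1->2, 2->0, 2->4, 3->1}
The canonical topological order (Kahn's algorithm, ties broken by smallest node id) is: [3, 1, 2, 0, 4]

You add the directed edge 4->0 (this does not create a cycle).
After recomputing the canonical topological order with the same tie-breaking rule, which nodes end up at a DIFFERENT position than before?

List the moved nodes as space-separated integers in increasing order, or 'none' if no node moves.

Old toposort: [3, 1, 2, 0, 4]
Added edge 4->0
Recompute Kahn (smallest-id tiebreak):
  initial in-degrees: [2, 1, 1, 0, 1]
  ready (indeg=0): [3]
  pop 3: indeg[1]->0 | ready=[1] | order so far=[3]
  pop 1: indeg[2]->0 | ready=[2] | order so far=[3, 1]
  pop 2: indeg[0]->1; indeg[4]->0 | ready=[4] | order so far=[3, 1, 2]
  pop 4: indeg[0]->0 | ready=[0] | order so far=[3, 1, 2, 4]
  pop 0: no out-edges | ready=[] | order so far=[3, 1, 2, 4, 0]
New canonical toposort: [3, 1, 2, 4, 0]
Compare positions:
  Node 0: index 3 -> 4 (moved)
  Node 1: index 1 -> 1 (same)
  Node 2: index 2 -> 2 (same)
  Node 3: index 0 -> 0 (same)
  Node 4: index 4 -> 3 (moved)
Nodes that changed position: 0 4

Answer: 0 4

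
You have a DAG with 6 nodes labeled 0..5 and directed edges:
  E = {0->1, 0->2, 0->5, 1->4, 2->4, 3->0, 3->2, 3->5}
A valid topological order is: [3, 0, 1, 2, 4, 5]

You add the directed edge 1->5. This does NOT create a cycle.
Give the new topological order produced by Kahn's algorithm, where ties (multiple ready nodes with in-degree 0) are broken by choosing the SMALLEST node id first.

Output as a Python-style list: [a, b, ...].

Answer: [3, 0, 1, 2, 4, 5]

Derivation:
Old toposort: [3, 0, 1, 2, 4, 5]
Added edge: 1->5
Position of 1 (2) < position of 5 (5). Old order still valid.
Run Kahn's algorithm (break ties by smallest node id):
  initial in-degrees: [1, 1, 2, 0, 2, 3]
  ready (indeg=0): [3]
  pop 3: indeg[0]->0; indeg[2]->1; indeg[5]->2 | ready=[0] | order so far=[3]
  pop 0: indeg[1]->0; indeg[2]->0; indeg[5]->1 | ready=[1, 2] | order so far=[3, 0]
  pop 1: indeg[4]->1; indeg[5]->0 | ready=[2, 5] | order so far=[3, 0, 1]
  pop 2: indeg[4]->0 | ready=[4, 5] | order so far=[3, 0, 1, 2]
  pop 4: no out-edges | ready=[5] | order so far=[3, 0, 1, 2, 4]
  pop 5: no out-edges | ready=[] | order so far=[3, 0, 1, 2, 4, 5]
  Result: [3, 0, 1, 2, 4, 5]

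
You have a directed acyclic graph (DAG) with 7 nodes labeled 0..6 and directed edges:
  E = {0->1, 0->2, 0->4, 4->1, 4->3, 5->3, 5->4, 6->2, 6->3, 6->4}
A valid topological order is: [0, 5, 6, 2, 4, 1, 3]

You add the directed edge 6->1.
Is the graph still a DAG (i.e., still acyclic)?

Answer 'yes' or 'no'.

Answer: yes

Derivation:
Given toposort: [0, 5, 6, 2, 4, 1, 3]
Position of 6: index 2; position of 1: index 5
New edge 6->1: forward
Forward edge: respects the existing order. Still a DAG, same toposort still valid.
Still a DAG? yes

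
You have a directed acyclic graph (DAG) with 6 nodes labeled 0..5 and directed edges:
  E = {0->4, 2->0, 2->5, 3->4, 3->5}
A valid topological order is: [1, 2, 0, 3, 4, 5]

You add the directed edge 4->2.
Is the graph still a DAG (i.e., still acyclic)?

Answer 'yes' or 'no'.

Given toposort: [1, 2, 0, 3, 4, 5]
Position of 4: index 4; position of 2: index 1
New edge 4->2: backward (u after v in old order)
Backward edge: old toposort is now invalid. Check if this creates a cycle.
Does 2 already reach 4? Reachable from 2: [0, 2, 4, 5]. YES -> cycle!
Still a DAG? no

Answer: no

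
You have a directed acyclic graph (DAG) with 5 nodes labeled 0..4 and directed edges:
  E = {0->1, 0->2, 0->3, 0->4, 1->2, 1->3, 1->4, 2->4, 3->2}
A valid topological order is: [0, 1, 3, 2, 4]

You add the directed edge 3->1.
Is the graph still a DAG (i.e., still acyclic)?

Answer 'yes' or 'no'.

Given toposort: [0, 1, 3, 2, 4]
Position of 3: index 2; position of 1: index 1
New edge 3->1: backward (u after v in old order)
Backward edge: old toposort is now invalid. Check if this creates a cycle.
Does 1 already reach 3? Reachable from 1: [1, 2, 3, 4]. YES -> cycle!
Still a DAG? no

Answer: no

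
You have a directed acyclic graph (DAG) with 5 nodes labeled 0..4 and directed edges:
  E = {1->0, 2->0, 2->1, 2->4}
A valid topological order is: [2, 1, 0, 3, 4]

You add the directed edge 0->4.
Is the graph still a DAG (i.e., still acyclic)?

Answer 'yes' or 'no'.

Answer: yes

Derivation:
Given toposort: [2, 1, 0, 3, 4]
Position of 0: index 2; position of 4: index 4
New edge 0->4: forward
Forward edge: respects the existing order. Still a DAG, same toposort still valid.
Still a DAG? yes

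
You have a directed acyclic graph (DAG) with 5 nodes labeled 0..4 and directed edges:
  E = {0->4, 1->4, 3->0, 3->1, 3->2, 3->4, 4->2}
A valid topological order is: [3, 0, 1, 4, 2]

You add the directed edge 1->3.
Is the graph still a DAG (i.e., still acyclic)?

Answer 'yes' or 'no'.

Answer: no

Derivation:
Given toposort: [3, 0, 1, 4, 2]
Position of 1: index 2; position of 3: index 0
New edge 1->3: backward (u after v in old order)
Backward edge: old toposort is now invalid. Check if this creates a cycle.
Does 3 already reach 1? Reachable from 3: [0, 1, 2, 3, 4]. YES -> cycle!
Still a DAG? no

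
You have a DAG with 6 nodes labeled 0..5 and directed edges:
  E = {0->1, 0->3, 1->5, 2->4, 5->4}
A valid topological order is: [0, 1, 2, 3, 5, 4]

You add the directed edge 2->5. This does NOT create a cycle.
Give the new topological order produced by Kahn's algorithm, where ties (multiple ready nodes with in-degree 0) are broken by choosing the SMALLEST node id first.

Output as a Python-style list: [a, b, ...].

Answer: [0, 1, 2, 3, 5, 4]

Derivation:
Old toposort: [0, 1, 2, 3, 5, 4]
Added edge: 2->5
Position of 2 (2) < position of 5 (4). Old order still valid.
Run Kahn's algorithm (break ties by smallest node id):
  initial in-degrees: [0, 1, 0, 1, 2, 2]
  ready (indeg=0): [0, 2]
  pop 0: indeg[1]->0; indeg[3]->0 | ready=[1, 2, 3] | order so far=[0]
  pop 1: indeg[5]->1 | ready=[2, 3] | order so far=[0, 1]
  pop 2: indeg[4]->1; indeg[5]->0 | ready=[3, 5] | order so far=[0, 1, 2]
  pop 3: no out-edges | ready=[5] | order so far=[0, 1, 2, 3]
  pop 5: indeg[4]->0 | ready=[4] | order so far=[0, 1, 2, 3, 5]
  pop 4: no out-edges | ready=[] | order so far=[0, 1, 2, 3, 5, 4]
  Result: [0, 1, 2, 3, 5, 4]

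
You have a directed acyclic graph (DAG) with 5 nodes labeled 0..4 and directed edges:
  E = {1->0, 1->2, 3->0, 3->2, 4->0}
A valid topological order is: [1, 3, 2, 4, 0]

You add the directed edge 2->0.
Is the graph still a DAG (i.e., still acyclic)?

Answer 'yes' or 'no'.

Answer: yes

Derivation:
Given toposort: [1, 3, 2, 4, 0]
Position of 2: index 2; position of 0: index 4
New edge 2->0: forward
Forward edge: respects the existing order. Still a DAG, same toposort still valid.
Still a DAG? yes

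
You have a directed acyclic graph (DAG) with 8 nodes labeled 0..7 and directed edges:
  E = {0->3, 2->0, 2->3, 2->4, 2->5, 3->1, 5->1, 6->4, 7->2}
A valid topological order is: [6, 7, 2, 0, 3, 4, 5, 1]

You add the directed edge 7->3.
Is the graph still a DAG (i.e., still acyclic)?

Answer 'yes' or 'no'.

Answer: yes

Derivation:
Given toposort: [6, 7, 2, 0, 3, 4, 5, 1]
Position of 7: index 1; position of 3: index 4
New edge 7->3: forward
Forward edge: respects the existing order. Still a DAG, same toposort still valid.
Still a DAG? yes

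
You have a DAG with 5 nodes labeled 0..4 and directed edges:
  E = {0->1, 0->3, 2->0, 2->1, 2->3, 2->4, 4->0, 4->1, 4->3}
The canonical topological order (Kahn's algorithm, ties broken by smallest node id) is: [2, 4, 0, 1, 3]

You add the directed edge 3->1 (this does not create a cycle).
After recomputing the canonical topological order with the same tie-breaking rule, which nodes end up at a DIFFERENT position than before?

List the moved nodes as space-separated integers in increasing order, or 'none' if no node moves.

Old toposort: [2, 4, 0, 1, 3]
Added edge 3->1
Recompute Kahn (smallest-id tiebreak):
  initial in-degrees: [2, 4, 0, 3, 1]
  ready (indeg=0): [2]
  pop 2: indeg[0]->1; indeg[1]->3; indeg[3]->2; indeg[4]->0 | ready=[4] | order so far=[2]
  pop 4: indeg[0]->0; indeg[1]->2; indeg[3]->1 | ready=[0] | order so far=[2, 4]
  pop 0: indeg[1]->1; indeg[3]->0 | ready=[3] | order so far=[2, 4, 0]
  pop 3: indeg[1]->0 | ready=[1] | order so far=[2, 4, 0, 3]
  pop 1: no out-edges | ready=[] | order so far=[2, 4, 0, 3, 1]
New canonical toposort: [2, 4, 0, 3, 1]
Compare positions:
  Node 0: index 2 -> 2 (same)
  Node 1: index 3 -> 4 (moved)
  Node 2: index 0 -> 0 (same)
  Node 3: index 4 -> 3 (moved)
  Node 4: index 1 -> 1 (same)
Nodes that changed position: 1 3

Answer: 1 3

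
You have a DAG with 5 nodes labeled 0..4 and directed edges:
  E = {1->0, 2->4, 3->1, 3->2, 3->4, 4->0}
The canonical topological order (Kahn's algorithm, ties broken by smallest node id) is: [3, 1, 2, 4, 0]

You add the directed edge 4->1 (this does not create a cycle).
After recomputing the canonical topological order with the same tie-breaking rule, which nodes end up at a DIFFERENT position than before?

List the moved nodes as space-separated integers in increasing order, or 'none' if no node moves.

Answer: 1 2 4

Derivation:
Old toposort: [3, 1, 2, 4, 0]
Added edge 4->1
Recompute Kahn (smallest-id tiebreak):
  initial in-degrees: [2, 2, 1, 0, 2]
  ready (indeg=0): [3]
  pop 3: indeg[1]->1; indeg[2]->0; indeg[4]->1 | ready=[2] | order so far=[3]
  pop 2: indeg[4]->0 | ready=[4] | order so far=[3, 2]
  pop 4: indeg[0]->1; indeg[1]->0 | ready=[1] | order so far=[3, 2, 4]
  pop 1: indeg[0]->0 | ready=[0] | order so far=[3, 2, 4, 1]
  pop 0: no out-edges | ready=[] | order so far=[3, 2, 4, 1, 0]
New canonical toposort: [3, 2, 4, 1, 0]
Compare positions:
  Node 0: index 4 -> 4 (same)
  Node 1: index 1 -> 3 (moved)
  Node 2: index 2 -> 1 (moved)
  Node 3: index 0 -> 0 (same)
  Node 4: index 3 -> 2 (moved)
Nodes that changed position: 1 2 4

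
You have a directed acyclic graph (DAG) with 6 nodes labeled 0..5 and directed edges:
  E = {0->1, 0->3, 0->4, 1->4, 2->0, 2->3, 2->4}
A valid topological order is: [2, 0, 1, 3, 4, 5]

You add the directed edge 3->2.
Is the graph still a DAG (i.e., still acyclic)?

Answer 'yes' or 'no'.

Answer: no

Derivation:
Given toposort: [2, 0, 1, 3, 4, 5]
Position of 3: index 3; position of 2: index 0
New edge 3->2: backward (u after v in old order)
Backward edge: old toposort is now invalid. Check if this creates a cycle.
Does 2 already reach 3? Reachable from 2: [0, 1, 2, 3, 4]. YES -> cycle!
Still a DAG? no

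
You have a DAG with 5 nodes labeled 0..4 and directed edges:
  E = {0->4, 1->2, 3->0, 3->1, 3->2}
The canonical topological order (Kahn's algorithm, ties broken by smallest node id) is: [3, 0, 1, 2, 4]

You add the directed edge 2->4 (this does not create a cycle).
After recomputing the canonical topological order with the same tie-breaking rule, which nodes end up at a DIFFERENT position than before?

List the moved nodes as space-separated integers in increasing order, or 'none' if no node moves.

Old toposort: [3, 0, 1, 2, 4]
Added edge 2->4
Recompute Kahn (smallest-id tiebreak):
  initial in-degrees: [1, 1, 2, 0, 2]
  ready (indeg=0): [3]
  pop 3: indeg[0]->0; indeg[1]->0; indeg[2]->1 | ready=[0, 1] | order so far=[3]
  pop 0: indeg[4]->1 | ready=[1] | order so far=[3, 0]
  pop 1: indeg[2]->0 | ready=[2] | order so far=[3, 0, 1]
  pop 2: indeg[4]->0 | ready=[4] | order so far=[3, 0, 1, 2]
  pop 4: no out-edges | ready=[] | order so far=[3, 0, 1, 2, 4]
New canonical toposort: [3, 0, 1, 2, 4]
Compare positions:
  Node 0: index 1 -> 1 (same)
  Node 1: index 2 -> 2 (same)
  Node 2: index 3 -> 3 (same)
  Node 3: index 0 -> 0 (same)
  Node 4: index 4 -> 4 (same)
Nodes that changed position: none

Answer: none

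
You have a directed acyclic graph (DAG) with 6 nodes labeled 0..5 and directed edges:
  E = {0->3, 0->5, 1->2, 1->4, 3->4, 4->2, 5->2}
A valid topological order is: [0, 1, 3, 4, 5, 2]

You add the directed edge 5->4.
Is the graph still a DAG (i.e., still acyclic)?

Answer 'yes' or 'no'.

Answer: yes

Derivation:
Given toposort: [0, 1, 3, 4, 5, 2]
Position of 5: index 4; position of 4: index 3
New edge 5->4: backward (u after v in old order)
Backward edge: old toposort is now invalid. Check if this creates a cycle.
Does 4 already reach 5? Reachable from 4: [2, 4]. NO -> still a DAG (reorder needed).
Still a DAG? yes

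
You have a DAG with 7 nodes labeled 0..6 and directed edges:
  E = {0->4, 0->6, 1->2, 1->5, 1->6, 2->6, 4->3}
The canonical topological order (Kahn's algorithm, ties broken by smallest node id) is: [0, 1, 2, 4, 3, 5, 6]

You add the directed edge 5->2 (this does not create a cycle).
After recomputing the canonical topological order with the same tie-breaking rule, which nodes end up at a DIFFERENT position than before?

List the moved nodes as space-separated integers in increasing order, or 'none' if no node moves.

Answer: 2 3 4 5

Derivation:
Old toposort: [0, 1, 2, 4, 3, 5, 6]
Added edge 5->2
Recompute Kahn (smallest-id tiebreak):
  initial in-degrees: [0, 0, 2, 1, 1, 1, 3]
  ready (indeg=0): [0, 1]
  pop 0: indeg[4]->0; indeg[6]->2 | ready=[1, 4] | order so far=[0]
  pop 1: indeg[2]->1; indeg[5]->0; indeg[6]->1 | ready=[4, 5] | order so far=[0, 1]
  pop 4: indeg[3]->0 | ready=[3, 5] | order so far=[0, 1, 4]
  pop 3: no out-edges | ready=[5] | order so far=[0, 1, 4, 3]
  pop 5: indeg[2]->0 | ready=[2] | order so far=[0, 1, 4, 3, 5]
  pop 2: indeg[6]->0 | ready=[6] | order so far=[0, 1, 4, 3, 5, 2]
  pop 6: no out-edges | ready=[] | order so far=[0, 1, 4, 3, 5, 2, 6]
New canonical toposort: [0, 1, 4, 3, 5, 2, 6]
Compare positions:
  Node 0: index 0 -> 0 (same)
  Node 1: index 1 -> 1 (same)
  Node 2: index 2 -> 5 (moved)
  Node 3: index 4 -> 3 (moved)
  Node 4: index 3 -> 2 (moved)
  Node 5: index 5 -> 4 (moved)
  Node 6: index 6 -> 6 (same)
Nodes that changed position: 2 3 4 5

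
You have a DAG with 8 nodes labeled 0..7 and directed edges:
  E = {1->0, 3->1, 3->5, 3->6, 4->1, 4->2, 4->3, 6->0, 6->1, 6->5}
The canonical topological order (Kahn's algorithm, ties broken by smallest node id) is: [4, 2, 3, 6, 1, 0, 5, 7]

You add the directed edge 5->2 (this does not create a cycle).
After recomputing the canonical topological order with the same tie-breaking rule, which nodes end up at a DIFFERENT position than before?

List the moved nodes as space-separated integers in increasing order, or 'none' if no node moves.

Answer: 0 1 2 3 5 6

Derivation:
Old toposort: [4, 2, 3, 6, 1, 0, 5, 7]
Added edge 5->2
Recompute Kahn (smallest-id tiebreak):
  initial in-degrees: [2, 3, 2, 1, 0, 2, 1, 0]
  ready (indeg=0): [4, 7]
  pop 4: indeg[1]->2; indeg[2]->1; indeg[3]->0 | ready=[3, 7] | order so far=[4]
  pop 3: indeg[1]->1; indeg[5]->1; indeg[6]->0 | ready=[6, 7] | order so far=[4, 3]
  pop 6: indeg[0]->1; indeg[1]->0; indeg[5]->0 | ready=[1, 5, 7] | order so far=[4, 3, 6]
  pop 1: indeg[0]->0 | ready=[0, 5, 7] | order so far=[4, 3, 6, 1]
  pop 0: no out-edges | ready=[5, 7] | order so far=[4, 3, 6, 1, 0]
  pop 5: indeg[2]->0 | ready=[2, 7] | order so far=[4, 3, 6, 1, 0, 5]
  pop 2: no out-edges | ready=[7] | order so far=[4, 3, 6, 1, 0, 5, 2]
  pop 7: no out-edges | ready=[] | order so far=[4, 3, 6, 1, 0, 5, 2, 7]
New canonical toposort: [4, 3, 6, 1, 0, 5, 2, 7]
Compare positions:
  Node 0: index 5 -> 4 (moved)
  Node 1: index 4 -> 3 (moved)
  Node 2: index 1 -> 6 (moved)
  Node 3: index 2 -> 1 (moved)
  Node 4: index 0 -> 0 (same)
  Node 5: index 6 -> 5 (moved)
  Node 6: index 3 -> 2 (moved)
  Node 7: index 7 -> 7 (same)
Nodes that changed position: 0 1 2 3 5 6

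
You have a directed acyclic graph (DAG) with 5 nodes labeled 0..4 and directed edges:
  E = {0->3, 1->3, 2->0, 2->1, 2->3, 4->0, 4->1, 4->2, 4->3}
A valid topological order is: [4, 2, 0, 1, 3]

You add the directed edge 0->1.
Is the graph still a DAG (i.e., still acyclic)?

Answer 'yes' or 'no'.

Answer: yes

Derivation:
Given toposort: [4, 2, 0, 1, 3]
Position of 0: index 2; position of 1: index 3
New edge 0->1: forward
Forward edge: respects the existing order. Still a DAG, same toposort still valid.
Still a DAG? yes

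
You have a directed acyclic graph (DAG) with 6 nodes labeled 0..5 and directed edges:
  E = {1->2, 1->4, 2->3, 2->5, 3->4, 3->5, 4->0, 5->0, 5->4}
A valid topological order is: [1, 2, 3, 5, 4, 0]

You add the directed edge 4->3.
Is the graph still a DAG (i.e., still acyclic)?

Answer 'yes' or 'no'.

Given toposort: [1, 2, 3, 5, 4, 0]
Position of 4: index 4; position of 3: index 2
New edge 4->3: backward (u after v in old order)
Backward edge: old toposort is now invalid. Check if this creates a cycle.
Does 3 already reach 4? Reachable from 3: [0, 3, 4, 5]. YES -> cycle!
Still a DAG? no

Answer: no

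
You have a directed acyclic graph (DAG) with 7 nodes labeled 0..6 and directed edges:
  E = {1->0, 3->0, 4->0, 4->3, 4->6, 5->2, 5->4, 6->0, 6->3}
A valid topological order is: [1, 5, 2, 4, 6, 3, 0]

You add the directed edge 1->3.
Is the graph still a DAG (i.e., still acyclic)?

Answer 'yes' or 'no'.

Given toposort: [1, 5, 2, 4, 6, 3, 0]
Position of 1: index 0; position of 3: index 5
New edge 1->3: forward
Forward edge: respects the existing order. Still a DAG, same toposort still valid.
Still a DAG? yes

Answer: yes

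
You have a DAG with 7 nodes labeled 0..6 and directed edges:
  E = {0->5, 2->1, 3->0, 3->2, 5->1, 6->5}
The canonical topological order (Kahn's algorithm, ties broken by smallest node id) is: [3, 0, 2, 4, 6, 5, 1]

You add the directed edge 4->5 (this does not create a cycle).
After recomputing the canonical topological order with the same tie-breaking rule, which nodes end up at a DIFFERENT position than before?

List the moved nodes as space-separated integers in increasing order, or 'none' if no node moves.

Old toposort: [3, 0, 2, 4, 6, 5, 1]
Added edge 4->5
Recompute Kahn (smallest-id tiebreak):
  initial in-degrees: [1, 2, 1, 0, 0, 3, 0]
  ready (indeg=0): [3, 4, 6]
  pop 3: indeg[0]->0; indeg[2]->0 | ready=[0, 2, 4, 6] | order so far=[3]
  pop 0: indeg[5]->2 | ready=[2, 4, 6] | order so far=[3, 0]
  pop 2: indeg[1]->1 | ready=[4, 6] | order so far=[3, 0, 2]
  pop 4: indeg[5]->1 | ready=[6] | order so far=[3, 0, 2, 4]
  pop 6: indeg[5]->0 | ready=[5] | order so far=[3, 0, 2, 4, 6]
  pop 5: indeg[1]->0 | ready=[1] | order so far=[3, 0, 2, 4, 6, 5]
  pop 1: no out-edges | ready=[] | order so far=[3, 0, 2, 4, 6, 5, 1]
New canonical toposort: [3, 0, 2, 4, 6, 5, 1]
Compare positions:
  Node 0: index 1 -> 1 (same)
  Node 1: index 6 -> 6 (same)
  Node 2: index 2 -> 2 (same)
  Node 3: index 0 -> 0 (same)
  Node 4: index 3 -> 3 (same)
  Node 5: index 5 -> 5 (same)
  Node 6: index 4 -> 4 (same)
Nodes that changed position: none

Answer: none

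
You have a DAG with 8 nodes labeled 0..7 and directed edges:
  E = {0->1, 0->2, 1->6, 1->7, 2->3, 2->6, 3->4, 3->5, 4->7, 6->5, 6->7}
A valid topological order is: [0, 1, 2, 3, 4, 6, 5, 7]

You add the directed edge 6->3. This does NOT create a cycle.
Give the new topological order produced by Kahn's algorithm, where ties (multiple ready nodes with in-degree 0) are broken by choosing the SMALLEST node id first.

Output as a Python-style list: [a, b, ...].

Old toposort: [0, 1, 2, 3, 4, 6, 5, 7]
Added edge: 6->3
Position of 6 (5) > position of 3 (3). Must reorder: 6 must now come before 3.
Run Kahn's algorithm (break ties by smallest node id):
  initial in-degrees: [0, 1, 1, 2, 1, 2, 2, 3]
  ready (indeg=0): [0]
  pop 0: indeg[1]->0; indeg[2]->0 | ready=[1, 2] | order so far=[0]
  pop 1: indeg[6]->1; indeg[7]->2 | ready=[2] | order so far=[0, 1]
  pop 2: indeg[3]->1; indeg[6]->0 | ready=[6] | order so far=[0, 1, 2]
  pop 6: indeg[3]->0; indeg[5]->1; indeg[7]->1 | ready=[3] | order so far=[0, 1, 2, 6]
  pop 3: indeg[4]->0; indeg[5]->0 | ready=[4, 5] | order so far=[0, 1, 2, 6, 3]
  pop 4: indeg[7]->0 | ready=[5, 7] | order so far=[0, 1, 2, 6, 3, 4]
  pop 5: no out-edges | ready=[7] | order so far=[0, 1, 2, 6, 3, 4, 5]
  pop 7: no out-edges | ready=[] | order so far=[0, 1, 2, 6, 3, 4, 5, 7]
  Result: [0, 1, 2, 6, 3, 4, 5, 7]

Answer: [0, 1, 2, 6, 3, 4, 5, 7]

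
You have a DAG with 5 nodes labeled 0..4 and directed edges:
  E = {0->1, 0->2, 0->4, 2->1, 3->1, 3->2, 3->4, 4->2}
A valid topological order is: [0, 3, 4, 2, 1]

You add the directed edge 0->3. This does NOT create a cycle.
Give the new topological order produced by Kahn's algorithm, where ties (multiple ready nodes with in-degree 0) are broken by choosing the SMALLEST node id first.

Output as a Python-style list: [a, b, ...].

Old toposort: [0, 3, 4, 2, 1]
Added edge: 0->3
Position of 0 (0) < position of 3 (1). Old order still valid.
Run Kahn's algorithm (break ties by smallest node id):
  initial in-degrees: [0, 3, 3, 1, 2]
  ready (indeg=0): [0]
  pop 0: indeg[1]->2; indeg[2]->2; indeg[3]->0; indeg[4]->1 | ready=[3] | order so far=[0]
  pop 3: indeg[1]->1; indeg[2]->1; indeg[4]->0 | ready=[4] | order so far=[0, 3]
  pop 4: indeg[2]->0 | ready=[2] | order so far=[0, 3, 4]
  pop 2: indeg[1]->0 | ready=[1] | order so far=[0, 3, 4, 2]
  pop 1: no out-edges | ready=[] | order so far=[0, 3, 4, 2, 1]
  Result: [0, 3, 4, 2, 1]

Answer: [0, 3, 4, 2, 1]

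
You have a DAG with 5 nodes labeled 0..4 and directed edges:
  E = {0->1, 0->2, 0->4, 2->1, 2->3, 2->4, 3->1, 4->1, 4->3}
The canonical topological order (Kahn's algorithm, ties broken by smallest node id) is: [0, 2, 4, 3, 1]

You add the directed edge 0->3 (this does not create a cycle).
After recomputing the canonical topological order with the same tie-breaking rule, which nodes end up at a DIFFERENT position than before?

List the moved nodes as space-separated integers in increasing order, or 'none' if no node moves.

Old toposort: [0, 2, 4, 3, 1]
Added edge 0->3
Recompute Kahn (smallest-id tiebreak):
  initial in-degrees: [0, 4, 1, 3, 2]
  ready (indeg=0): [0]
  pop 0: indeg[1]->3; indeg[2]->0; indeg[3]->2; indeg[4]->1 | ready=[2] | order so far=[0]
  pop 2: indeg[1]->2; indeg[3]->1; indeg[4]->0 | ready=[4] | order so far=[0, 2]
  pop 4: indeg[1]->1; indeg[3]->0 | ready=[3] | order so far=[0, 2, 4]
  pop 3: indeg[1]->0 | ready=[1] | order so far=[0, 2, 4, 3]
  pop 1: no out-edges | ready=[] | order so far=[0, 2, 4, 3, 1]
New canonical toposort: [0, 2, 4, 3, 1]
Compare positions:
  Node 0: index 0 -> 0 (same)
  Node 1: index 4 -> 4 (same)
  Node 2: index 1 -> 1 (same)
  Node 3: index 3 -> 3 (same)
  Node 4: index 2 -> 2 (same)
Nodes that changed position: none

Answer: none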